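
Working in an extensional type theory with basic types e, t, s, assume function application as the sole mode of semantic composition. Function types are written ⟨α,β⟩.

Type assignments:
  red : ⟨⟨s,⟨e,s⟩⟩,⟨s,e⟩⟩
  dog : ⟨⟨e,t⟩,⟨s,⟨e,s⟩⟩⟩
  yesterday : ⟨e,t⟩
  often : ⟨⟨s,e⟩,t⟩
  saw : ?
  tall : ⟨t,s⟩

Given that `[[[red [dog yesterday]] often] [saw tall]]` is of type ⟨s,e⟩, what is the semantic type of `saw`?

⟨⟨t,s⟩,⟨t,⟨s,e⟩⟩⟩

[[[red [dog yesterday]] often] [saw tall]] must have type ⟨s,e⟩. The sister [[red [dog yesterday]] often] has type t; that is not a function onto ⟨s,e⟩, so [saw tall] must be the functor, of type ⟨t,⟨s,e⟩⟩.
[saw tall] must have type ⟨t,⟨s,e⟩⟩. The sister tall has type ⟨t,s⟩; that is not a function onto ⟨t,⟨s,e⟩⟩, so saw must be the functor, of type ⟨⟨t,s⟩,⟨t,⟨s,e⟩⟩⟩.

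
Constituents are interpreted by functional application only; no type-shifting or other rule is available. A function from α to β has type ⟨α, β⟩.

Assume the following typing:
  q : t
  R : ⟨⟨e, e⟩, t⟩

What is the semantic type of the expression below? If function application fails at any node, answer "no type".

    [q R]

no type

[q R]: t with ⟨⟨e, e⟩, t⟩ — neither is a function whose domain matches the other; composition fails here.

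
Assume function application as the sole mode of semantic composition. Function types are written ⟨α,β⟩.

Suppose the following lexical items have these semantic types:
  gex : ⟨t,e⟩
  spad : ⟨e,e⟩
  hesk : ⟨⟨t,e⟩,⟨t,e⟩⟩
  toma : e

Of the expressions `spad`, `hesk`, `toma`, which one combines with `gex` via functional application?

spad : ⟨e,e⟩ — neither side's domain matches the other.
hesk — combines: hesk : ⟨⟨t,e⟩,⟨t,e⟩⟩ takes gex : ⟨t,e⟩ as argument, giving ⟨t,e⟩.
toma : e — neither side's domain matches the other.

hesk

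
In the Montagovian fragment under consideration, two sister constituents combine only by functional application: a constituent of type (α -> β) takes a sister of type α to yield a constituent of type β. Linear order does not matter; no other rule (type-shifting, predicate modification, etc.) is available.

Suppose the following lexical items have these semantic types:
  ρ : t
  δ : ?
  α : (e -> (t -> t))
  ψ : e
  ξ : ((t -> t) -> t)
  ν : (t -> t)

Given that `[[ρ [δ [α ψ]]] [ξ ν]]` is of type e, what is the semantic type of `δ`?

((t -> t) -> (t -> (t -> e)))

[[ρ [δ [α ψ]]] [ξ ν]] must have type e. The sister [ξ ν] has type t; that is not a function onto e, so [ρ [δ [α ψ]]] must be the functor, of type (t -> e).
[ρ [δ [α ψ]]] must have type (t -> e). The sister ρ has type t; that is not a function onto (t -> e), so [δ [α ψ]] must be the functor, of type (t -> (t -> e)).
[δ [α ψ]] must have type (t -> (t -> e)). The sister [α ψ] has type (t -> t); that is not a function onto (t -> (t -> e)), so δ must be the functor, of type ((t -> t) -> (t -> (t -> e))).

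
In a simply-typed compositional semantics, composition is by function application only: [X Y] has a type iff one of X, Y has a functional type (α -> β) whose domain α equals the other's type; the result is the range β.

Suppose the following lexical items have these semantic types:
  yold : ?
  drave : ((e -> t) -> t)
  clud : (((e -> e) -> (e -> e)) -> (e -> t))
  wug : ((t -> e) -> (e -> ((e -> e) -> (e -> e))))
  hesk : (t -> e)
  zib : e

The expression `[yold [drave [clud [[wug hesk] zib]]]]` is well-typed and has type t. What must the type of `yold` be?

[yold [drave [clud [[wug hesk] zib]]]] is required to be t. [drave [clud [[wug hesk] zib]]] : t cannot yield t as functor, so yold : (t -> t).

(t -> t)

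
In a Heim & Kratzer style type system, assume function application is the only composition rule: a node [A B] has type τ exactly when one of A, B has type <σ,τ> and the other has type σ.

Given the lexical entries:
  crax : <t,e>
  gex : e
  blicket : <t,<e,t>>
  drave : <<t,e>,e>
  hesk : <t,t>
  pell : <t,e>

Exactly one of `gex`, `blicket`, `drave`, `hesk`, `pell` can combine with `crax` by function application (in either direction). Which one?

drave

gex : e — does not combine with crax.
blicket : <t,<e,t>> — does not combine with crax.
drave — combines: drave : <<t,e>,e> takes crax : <t,e> as argument, giving e.
hesk : <t,t> — does not combine with crax.
pell : <t,e> — does not combine with crax.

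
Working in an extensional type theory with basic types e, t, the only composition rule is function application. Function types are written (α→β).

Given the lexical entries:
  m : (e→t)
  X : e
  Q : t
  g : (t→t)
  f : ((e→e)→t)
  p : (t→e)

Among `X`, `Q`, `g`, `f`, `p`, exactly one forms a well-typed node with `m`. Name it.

X — combines: m : (e→t) takes X : e as argument, giving t.
Q : t — m needs e; Q needs nothing (atomic); neither fits.
g : (t→t) — m needs e; g needs t; neither fits.
f : ((e→e)→t) — m needs e; f needs (e→e); neither fits.
p : (t→e) — m needs e; p needs t; neither fits.

X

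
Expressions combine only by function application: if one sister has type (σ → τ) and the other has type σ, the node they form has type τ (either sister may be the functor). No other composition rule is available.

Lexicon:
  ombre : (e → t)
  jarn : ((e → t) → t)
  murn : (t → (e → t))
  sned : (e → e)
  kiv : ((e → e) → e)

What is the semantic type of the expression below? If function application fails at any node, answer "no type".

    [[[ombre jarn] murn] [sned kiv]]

[ombre jarn]: jarn is ((e → t) → t), ombre is (e → t); result t.
[[ombre jarn] murn]: murn is (t → (e → t)), [ombre jarn] is t; result (e → t).
[sned kiv]: kiv is ((e → e) → e), sned is (e → e); result e.
[[[ombre jarn] murn] [sned kiv]]: [[ombre jarn] murn] is (e → t), [sned kiv] is e; result t.

t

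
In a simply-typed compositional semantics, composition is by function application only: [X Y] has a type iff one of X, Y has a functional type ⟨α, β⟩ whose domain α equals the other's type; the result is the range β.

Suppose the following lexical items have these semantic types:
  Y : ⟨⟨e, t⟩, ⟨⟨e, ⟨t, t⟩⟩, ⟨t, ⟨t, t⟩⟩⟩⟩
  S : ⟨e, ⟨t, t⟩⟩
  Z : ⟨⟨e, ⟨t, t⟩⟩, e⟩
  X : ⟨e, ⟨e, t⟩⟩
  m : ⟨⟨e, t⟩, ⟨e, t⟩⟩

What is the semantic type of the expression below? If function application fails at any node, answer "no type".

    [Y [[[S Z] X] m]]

⟨⟨e, ⟨t, t⟩⟩, ⟨t, ⟨t, t⟩⟩⟩

[S Z]: ⟨⟨e, ⟨t, t⟩⟩, e⟩ applied to ⟨e, ⟨t, t⟩⟩ yields e.
[[S Z] X]: ⟨e, ⟨e, t⟩⟩ applied to e yields ⟨e, t⟩.
[[[S Z] X] m]: ⟨⟨e, t⟩, ⟨e, t⟩⟩ applied to ⟨e, t⟩ yields ⟨e, t⟩.
[Y [[[S Z] X] m]]: ⟨⟨e, t⟩, ⟨⟨e, ⟨t, t⟩⟩, ⟨t, ⟨t, t⟩⟩⟩⟩ applied to ⟨e, t⟩ yields ⟨⟨e, ⟨t, t⟩⟩, ⟨t, ⟨t, t⟩⟩⟩.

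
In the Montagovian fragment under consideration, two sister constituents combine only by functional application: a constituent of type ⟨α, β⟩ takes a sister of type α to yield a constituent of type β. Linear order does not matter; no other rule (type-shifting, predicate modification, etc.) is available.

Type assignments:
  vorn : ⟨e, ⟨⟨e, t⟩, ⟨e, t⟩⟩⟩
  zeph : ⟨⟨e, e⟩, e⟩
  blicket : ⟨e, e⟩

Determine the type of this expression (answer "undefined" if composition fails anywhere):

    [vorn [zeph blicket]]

⟨⟨e, t⟩, ⟨e, t⟩⟩

[zeph blicket]: functor zeph : ⟨⟨e, e⟩, e⟩, argument blicket : ⟨e, e⟩; result e.
[vorn [zeph blicket]]: functor vorn : ⟨e, ⟨⟨e, t⟩, ⟨e, t⟩⟩⟩, argument [zeph blicket] : e; result ⟨⟨e, t⟩, ⟨e, t⟩⟩.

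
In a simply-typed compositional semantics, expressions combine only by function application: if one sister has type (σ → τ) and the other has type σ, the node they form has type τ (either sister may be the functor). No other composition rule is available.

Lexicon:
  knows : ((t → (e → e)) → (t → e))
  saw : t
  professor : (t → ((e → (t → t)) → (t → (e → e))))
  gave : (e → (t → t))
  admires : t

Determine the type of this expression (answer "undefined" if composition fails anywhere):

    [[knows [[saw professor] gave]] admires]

e

At [saw professor], professor : (t → ((e → (t → t)) → (t → (e → e)))) takes saw : t, giving ((e → (t → t)) → (t → (e → e))).
At [[saw professor] gave], [saw professor] : ((e → (t → t)) → (t → (e → e))) takes gave : (e → (t → t)), giving (t → (e → e)).
At [knows [[saw professor] gave]], knows : ((t → (e → e)) → (t → e)) takes [[saw professor] gave] : (t → (e → e)), giving (t → e).
At [[knows [[saw professor] gave]] admires], [knows [[saw professor] gave]] : (t → e) takes admires : t, giving e.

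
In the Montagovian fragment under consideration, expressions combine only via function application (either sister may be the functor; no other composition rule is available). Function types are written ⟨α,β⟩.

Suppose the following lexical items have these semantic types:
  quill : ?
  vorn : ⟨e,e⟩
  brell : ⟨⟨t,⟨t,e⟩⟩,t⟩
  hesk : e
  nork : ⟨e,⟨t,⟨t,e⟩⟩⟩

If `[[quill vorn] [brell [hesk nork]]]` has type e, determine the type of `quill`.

⟨⟨e,e⟩,⟨t,e⟩⟩

[[quill vorn] [brell [hesk nork]]] must have type e. The sister [brell [hesk nork]] has type t; that is not a function onto e, so [quill vorn] must be the functor, of type ⟨t,e⟩.
[quill vorn] must have type ⟨t,e⟩. The sister vorn has type ⟨e,e⟩; that is not a function onto ⟨t,e⟩, so quill must be the functor, of type ⟨⟨e,e⟩,⟨t,e⟩⟩.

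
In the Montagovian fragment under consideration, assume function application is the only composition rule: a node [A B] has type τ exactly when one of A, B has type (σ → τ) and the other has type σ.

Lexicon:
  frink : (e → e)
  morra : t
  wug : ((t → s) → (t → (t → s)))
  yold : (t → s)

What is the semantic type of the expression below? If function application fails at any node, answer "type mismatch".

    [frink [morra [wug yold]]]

[wug yold]: wug is ((t → s) → (t → (t → s))), yold is (t → s); result (t → (t → s)).
[morra [wug yold]]: [wug yold] is (t → (t → s)), morra is t; result (t → s).
[frink [morra [wug yold]]]: (e → e) and (t → s) cannot combine by function application — type clash.

type mismatch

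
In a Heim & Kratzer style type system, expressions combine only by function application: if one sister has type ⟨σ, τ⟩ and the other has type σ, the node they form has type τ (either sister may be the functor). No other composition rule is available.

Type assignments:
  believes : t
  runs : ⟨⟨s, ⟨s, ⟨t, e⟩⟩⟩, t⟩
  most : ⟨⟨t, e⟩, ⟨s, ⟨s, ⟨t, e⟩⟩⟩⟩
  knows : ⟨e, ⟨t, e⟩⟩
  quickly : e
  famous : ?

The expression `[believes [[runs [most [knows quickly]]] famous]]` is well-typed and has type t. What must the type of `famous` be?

⟨t, ⟨t, t⟩⟩

[believes [[runs [most [knows quickly]]] famous]] is required to be t. believes : t cannot yield t as functor, so [[runs [most [knows quickly]]] famous] : ⟨t, t⟩.
[[runs [most [knows quickly]]] famous] is required to be ⟨t, t⟩. [runs [most [knows quickly]]] : t cannot yield ⟨t, t⟩ as functor, so famous : ⟨t, ⟨t, t⟩⟩.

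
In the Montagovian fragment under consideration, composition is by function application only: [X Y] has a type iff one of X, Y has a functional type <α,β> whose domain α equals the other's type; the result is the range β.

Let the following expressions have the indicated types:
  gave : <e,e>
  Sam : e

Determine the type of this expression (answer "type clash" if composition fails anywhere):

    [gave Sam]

e

[gave Sam]: gave is <e,e>, Sam is e; result e.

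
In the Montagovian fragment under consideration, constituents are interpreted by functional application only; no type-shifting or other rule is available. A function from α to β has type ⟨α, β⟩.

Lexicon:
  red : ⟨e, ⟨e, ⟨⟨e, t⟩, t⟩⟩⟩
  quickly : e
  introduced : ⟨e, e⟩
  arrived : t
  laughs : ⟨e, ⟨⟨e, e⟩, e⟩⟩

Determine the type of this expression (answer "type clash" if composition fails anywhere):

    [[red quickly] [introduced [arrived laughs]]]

At [red quickly], red : ⟨e, ⟨e, ⟨⟨e, t⟩, t⟩⟩⟩ takes quickly : e, giving ⟨e, ⟨⟨e, t⟩, t⟩⟩.
[arrived laughs]: t with ⟨e, ⟨⟨e, e⟩, e⟩⟩ — neither is a function whose domain matches the other; composition fails here.

type clash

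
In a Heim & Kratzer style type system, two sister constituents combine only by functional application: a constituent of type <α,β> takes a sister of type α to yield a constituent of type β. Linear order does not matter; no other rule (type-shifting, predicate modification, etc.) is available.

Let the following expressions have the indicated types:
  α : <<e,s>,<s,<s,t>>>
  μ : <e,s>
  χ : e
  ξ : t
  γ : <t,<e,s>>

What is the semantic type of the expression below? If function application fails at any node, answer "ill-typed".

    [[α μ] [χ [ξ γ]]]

<s,t>

At [α μ], α : <<e,s>,<s,<s,t>>> takes μ : <e,s>, giving <s,<s,t>>.
At [ξ γ], γ : <t,<e,s>> takes ξ : t, giving <e,s>.
At [χ [ξ γ]], [ξ γ] : <e,s> takes χ : e, giving s.
At [[α μ] [χ [ξ γ]]], [α μ] : <s,<s,t>> takes [χ [ξ γ]] : s, giving <s,t>.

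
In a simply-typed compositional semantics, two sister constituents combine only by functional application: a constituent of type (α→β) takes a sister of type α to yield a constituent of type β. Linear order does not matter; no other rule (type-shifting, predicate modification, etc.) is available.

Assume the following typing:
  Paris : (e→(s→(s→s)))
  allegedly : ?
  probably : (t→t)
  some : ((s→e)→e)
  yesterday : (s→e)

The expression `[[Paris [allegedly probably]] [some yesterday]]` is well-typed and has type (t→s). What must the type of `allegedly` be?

[[Paris [allegedly probably]] [some yesterday]] is required to be (t→s). [some yesterday] : e cannot yield (t→s) as functor, so [Paris [allegedly probably]] : (e→(t→s)).
[Paris [allegedly probably]] is required to be (e→(t→s)). Paris : (e→(s→(s→s))) cannot yield (e→(t→s)) as functor, so [allegedly probably] : ((e→(s→(s→s)))→(e→(t→s))).
[allegedly probably] is required to be ((e→(s→(s→s)))→(e→(t→s))). probably : (t→t) cannot yield ((e→(s→(s→s)))→(e→(t→s))) as functor, so allegedly : ((t→t)→((e→(s→(s→s)))→(e→(t→s)))).

((t→t)→((e→(s→(s→s)))→(e→(t→s))))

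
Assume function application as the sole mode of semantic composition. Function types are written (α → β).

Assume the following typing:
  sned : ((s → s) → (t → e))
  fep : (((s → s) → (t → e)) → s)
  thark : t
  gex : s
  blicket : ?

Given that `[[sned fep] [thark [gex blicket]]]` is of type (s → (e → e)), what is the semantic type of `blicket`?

(s → (t → (s → (s → (e → e)))))

[[sned fep] [thark [gex blicket]]] must have type (s → (e → e)). The sister [sned fep] has type s; that is not a function onto (s → (e → e)), so [thark [gex blicket]] must be the functor, of type (s → (s → (e → e))).
[thark [gex blicket]] must have type (s → (s → (e → e))). The sister thark has type t; that is not a function onto (s → (s → (e → e))), so [gex blicket] must be the functor, of type (t → (s → (s → (e → e)))).
[gex blicket] must have type (t → (s → (s → (e → e)))). The sister gex has type s; that is not a function onto (t → (s → (s → (e → e)))), so blicket must be the functor, of type (s → (t → (s → (s → (e → e))))).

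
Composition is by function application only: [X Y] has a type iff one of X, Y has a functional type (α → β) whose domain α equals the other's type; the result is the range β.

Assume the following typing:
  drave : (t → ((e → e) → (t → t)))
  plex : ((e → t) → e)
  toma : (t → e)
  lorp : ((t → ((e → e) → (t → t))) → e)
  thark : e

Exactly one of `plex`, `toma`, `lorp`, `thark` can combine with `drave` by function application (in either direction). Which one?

lorp

plex : ((e → t) → e) — drave needs t; plex needs (e → t); neither fits.
toma : (t → e) — drave needs t; toma needs t; neither fits.
lorp — combines: lorp : ((t → ((e → e) → (t → t))) → e) takes drave : (t → ((e → e) → (t → t))) as argument, giving e.
thark : e — drave needs t; thark needs nothing (atomic); neither fits.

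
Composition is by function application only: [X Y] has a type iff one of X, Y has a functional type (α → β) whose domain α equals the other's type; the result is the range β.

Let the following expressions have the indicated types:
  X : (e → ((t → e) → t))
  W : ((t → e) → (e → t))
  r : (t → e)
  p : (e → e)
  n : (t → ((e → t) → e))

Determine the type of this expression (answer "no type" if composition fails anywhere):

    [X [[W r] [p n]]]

[W r]: ((t → e) → (e → t)) applied to (t → e) yields (e → t).
[p n]: (e → e) and (t → ((e → t) → e)) cannot combine by function application — type clash.

no type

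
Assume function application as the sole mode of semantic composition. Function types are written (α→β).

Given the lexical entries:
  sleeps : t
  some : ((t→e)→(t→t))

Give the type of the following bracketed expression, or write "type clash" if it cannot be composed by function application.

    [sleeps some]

[sleeps some]: t and ((t→e)→(t→t)) cannot combine by function application — type clash.

type clash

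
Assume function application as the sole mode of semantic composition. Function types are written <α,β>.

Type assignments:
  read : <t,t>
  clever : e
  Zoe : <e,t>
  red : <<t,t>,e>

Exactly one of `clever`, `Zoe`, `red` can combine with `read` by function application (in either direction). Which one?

clever : e — neither side's domain matches the other.
Zoe : <e,t> — neither side's domain matches the other.
red — combines: red : <<t,t>,e> takes read : <t,t> as argument, giving e.

red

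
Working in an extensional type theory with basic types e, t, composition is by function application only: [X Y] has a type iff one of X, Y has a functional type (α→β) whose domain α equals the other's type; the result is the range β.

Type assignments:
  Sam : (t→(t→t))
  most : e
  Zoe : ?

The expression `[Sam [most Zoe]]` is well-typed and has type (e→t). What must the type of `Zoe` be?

(e→((t→(t→t))→(e→t)))

For [Sam [most Zoe]] to have type (e→t) with Sam of type (t→(t→t)), [most Zoe] must be the function: [most Zoe] : ((t→(t→t))→(e→t)).
For [most Zoe] to have type ((t→(t→t))→(e→t)) with most of type e, Zoe must be the function: Zoe : (e→((t→(t→t))→(e→t))).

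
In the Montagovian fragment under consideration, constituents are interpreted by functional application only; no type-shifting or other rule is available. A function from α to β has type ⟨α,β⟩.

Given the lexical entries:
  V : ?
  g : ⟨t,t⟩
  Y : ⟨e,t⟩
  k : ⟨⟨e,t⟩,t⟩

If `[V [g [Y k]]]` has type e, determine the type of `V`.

⟨t,e⟩

[V [g [Y k]]] is required to be e. [g [Y k]] : t cannot yield e as functor, so V : ⟨t,e⟩.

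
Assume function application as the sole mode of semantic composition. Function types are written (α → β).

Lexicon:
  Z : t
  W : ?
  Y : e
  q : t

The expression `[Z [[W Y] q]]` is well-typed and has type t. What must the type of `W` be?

At [Z [[W Y] q]] (required: t): Z is t, which is not a function with range t; hence [[W Y] q] is the functor — type (t → t).
At [[W Y] q] (required: (t → t)): q is t, which is not a function with range (t → t); hence [W Y] is the functor — type (t → (t → t)).
At [W Y] (required: (t → (t → t))): Y is e, which is not a function with range (t → (t → t)); hence W is the functor — type (e → (t → (t → t))).

(e → (t → (t → t)))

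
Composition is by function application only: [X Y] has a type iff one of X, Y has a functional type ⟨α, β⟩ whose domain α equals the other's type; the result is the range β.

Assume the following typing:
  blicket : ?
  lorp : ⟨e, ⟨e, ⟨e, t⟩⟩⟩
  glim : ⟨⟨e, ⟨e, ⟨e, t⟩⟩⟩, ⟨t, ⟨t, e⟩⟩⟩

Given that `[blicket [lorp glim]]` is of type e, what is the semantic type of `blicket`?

⟨⟨t, ⟨t, e⟩⟩, e⟩

[blicket [lorp glim]] must have type e. The sister [lorp glim] has type ⟨t, ⟨t, e⟩⟩; that is not a function onto e, so blicket must be the functor, of type ⟨⟨t, ⟨t, e⟩⟩, e⟩.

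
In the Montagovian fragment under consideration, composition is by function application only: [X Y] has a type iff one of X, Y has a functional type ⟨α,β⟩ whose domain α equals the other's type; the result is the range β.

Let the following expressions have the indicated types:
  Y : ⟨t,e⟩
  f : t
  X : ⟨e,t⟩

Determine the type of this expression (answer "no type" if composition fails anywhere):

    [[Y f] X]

[Y f] — Y of type ⟨t,e⟩ combines with f of type t: type e.
[[Y f] X] — X of type ⟨e,t⟩ combines with [Y f] of type e: type t.

t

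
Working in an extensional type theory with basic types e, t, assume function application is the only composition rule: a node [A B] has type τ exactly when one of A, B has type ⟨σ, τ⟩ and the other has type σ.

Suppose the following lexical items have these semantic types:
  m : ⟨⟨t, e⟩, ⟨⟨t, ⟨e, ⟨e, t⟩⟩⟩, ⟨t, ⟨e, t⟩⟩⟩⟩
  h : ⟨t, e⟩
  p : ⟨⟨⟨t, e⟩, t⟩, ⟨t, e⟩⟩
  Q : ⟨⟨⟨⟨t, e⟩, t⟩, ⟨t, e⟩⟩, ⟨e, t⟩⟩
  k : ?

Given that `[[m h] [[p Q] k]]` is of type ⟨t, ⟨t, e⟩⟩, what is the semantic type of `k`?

For [[m h] [[p Q] k]] to have type ⟨t, ⟨t, e⟩⟩ with [m h] of type ⟨⟨t, ⟨e, ⟨e, t⟩⟩⟩, ⟨t, ⟨e, t⟩⟩⟩, [[p Q] k] must be the function: [[p Q] k] : ⟨⟨⟨t, ⟨e, ⟨e, t⟩⟩⟩, ⟨t, ⟨e, t⟩⟩⟩, ⟨t, ⟨t, e⟩⟩⟩.
For [[p Q] k] to have type ⟨⟨⟨t, ⟨e, ⟨e, t⟩⟩⟩, ⟨t, ⟨e, t⟩⟩⟩, ⟨t, ⟨t, e⟩⟩⟩ with [p Q] of type ⟨e, t⟩, k must be the function: k : ⟨⟨e, t⟩, ⟨⟨⟨t, ⟨e, ⟨e, t⟩⟩⟩, ⟨t, ⟨e, t⟩⟩⟩, ⟨t, ⟨t, e⟩⟩⟩⟩.

⟨⟨e, t⟩, ⟨⟨⟨t, ⟨e, ⟨e, t⟩⟩⟩, ⟨t, ⟨e, t⟩⟩⟩, ⟨t, ⟨t, e⟩⟩⟩⟩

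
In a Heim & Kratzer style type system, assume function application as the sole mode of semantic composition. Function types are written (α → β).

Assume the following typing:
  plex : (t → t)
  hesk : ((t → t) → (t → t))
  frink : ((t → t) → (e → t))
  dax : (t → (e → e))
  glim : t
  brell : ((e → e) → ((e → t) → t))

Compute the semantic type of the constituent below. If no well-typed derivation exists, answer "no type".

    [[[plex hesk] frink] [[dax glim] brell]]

[plex hesk]: functor hesk : ((t → t) → (t → t)), argument plex : (t → t); result (t → t).
[[plex hesk] frink]: functor frink : ((t → t) → (e → t)), argument [plex hesk] : (t → t); result (e → t).
[dax glim]: functor dax : (t → (e → e)), argument glim : t; result (e → e).
[[dax glim] brell]: functor brell : ((e → e) → ((e → t) → t)), argument [dax glim] : (e → e); result ((e → t) → t).
[[[plex hesk] frink] [[dax glim] brell]]: functor [[dax glim] brell] : ((e → t) → t), argument [[plex hesk] frink] : (e → t); result t.

t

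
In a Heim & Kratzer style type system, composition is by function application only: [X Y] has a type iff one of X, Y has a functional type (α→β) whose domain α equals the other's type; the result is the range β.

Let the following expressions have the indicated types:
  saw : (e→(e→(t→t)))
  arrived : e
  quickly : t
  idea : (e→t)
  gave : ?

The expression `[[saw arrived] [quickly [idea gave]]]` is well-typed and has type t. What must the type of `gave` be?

At [[saw arrived] [quickly [idea gave]]] (required: t): [saw arrived] is (e→(t→t)), which is not a function with range t; hence [quickly [idea gave]] is the functor — type ((e→(t→t))→t).
At [quickly [idea gave]] (required: ((e→(t→t))→t)): quickly is t, which is not a function with range ((e→(t→t))→t); hence [idea gave] is the functor — type (t→((e→(t→t))→t)).
At [idea gave] (required: (t→((e→(t→t))→t))): idea is (e→t), which is not a function with range (t→((e→(t→t))→t)); hence gave is the functor — type ((e→t)→(t→((e→(t→t))→t))).

((e→t)→(t→((e→(t→t))→t)))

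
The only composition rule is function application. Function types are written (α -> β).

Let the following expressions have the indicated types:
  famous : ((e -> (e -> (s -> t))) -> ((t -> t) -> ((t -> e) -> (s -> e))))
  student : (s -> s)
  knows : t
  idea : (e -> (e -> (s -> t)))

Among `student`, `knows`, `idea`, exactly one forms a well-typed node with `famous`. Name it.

idea

student : (s -> s) — no; famous wants (e -> (e -> (s -> t))), and student wants s.
knows : t — no; famous wants (e -> (e -> (s -> t))), and knows wants nothing (atomic).
idea — combines: famous : ((e -> (e -> (s -> t))) -> ((t -> t) -> ((t -> e) -> (s -> e)))) takes idea : (e -> (e -> (s -> t))) as argument, giving ((t -> t) -> ((t -> e) -> (s -> e))).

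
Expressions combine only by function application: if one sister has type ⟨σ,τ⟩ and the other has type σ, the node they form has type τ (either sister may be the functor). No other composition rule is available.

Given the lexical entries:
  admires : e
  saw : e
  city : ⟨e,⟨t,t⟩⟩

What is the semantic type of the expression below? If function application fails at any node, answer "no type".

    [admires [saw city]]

[saw city]: city is ⟨e,⟨t,t⟩⟩, saw is e; result ⟨t,t⟩.
[admires [saw city]]: e and ⟨t,t⟩ cannot combine by function application — type clash.

no type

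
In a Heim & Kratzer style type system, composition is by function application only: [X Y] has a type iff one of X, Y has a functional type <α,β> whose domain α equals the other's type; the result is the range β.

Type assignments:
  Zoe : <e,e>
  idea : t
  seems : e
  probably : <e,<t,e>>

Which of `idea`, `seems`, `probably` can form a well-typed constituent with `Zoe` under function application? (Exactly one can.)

seems

idea : t — no; Zoe wants e, and idea wants nothing (atomic).
seems — combines: Zoe : <e,e> takes seems : e as argument, giving e.
probably : <e,<t,e>> — no; Zoe wants e, and probably wants e.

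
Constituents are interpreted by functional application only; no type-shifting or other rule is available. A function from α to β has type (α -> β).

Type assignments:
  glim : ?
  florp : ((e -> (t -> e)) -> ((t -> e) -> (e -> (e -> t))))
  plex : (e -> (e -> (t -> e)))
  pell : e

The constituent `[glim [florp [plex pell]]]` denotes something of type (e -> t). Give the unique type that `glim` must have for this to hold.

[glim [florp [plex pell]]] must have type (e -> t). The sister [florp [plex pell]] has type ((t -> e) -> (e -> (e -> t))); that is not a function onto (e -> t), so glim must be the functor, of type (((t -> e) -> (e -> (e -> t))) -> (e -> t)).

(((t -> e) -> (e -> (e -> t))) -> (e -> t))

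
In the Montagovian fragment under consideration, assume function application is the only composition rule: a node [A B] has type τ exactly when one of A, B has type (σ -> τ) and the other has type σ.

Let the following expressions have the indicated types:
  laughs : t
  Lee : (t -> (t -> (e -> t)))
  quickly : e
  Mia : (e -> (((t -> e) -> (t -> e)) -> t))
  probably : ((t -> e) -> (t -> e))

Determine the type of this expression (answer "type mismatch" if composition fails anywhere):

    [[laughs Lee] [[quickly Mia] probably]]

(e -> t)

At [laughs Lee], Lee : (t -> (t -> (e -> t))) takes laughs : t, giving (t -> (e -> t)).
At [quickly Mia], Mia : (e -> (((t -> e) -> (t -> e)) -> t)) takes quickly : e, giving (((t -> e) -> (t -> e)) -> t).
At [[quickly Mia] probably], [quickly Mia] : (((t -> e) -> (t -> e)) -> t) takes probably : ((t -> e) -> (t -> e)), giving t.
At [[laughs Lee] [[quickly Mia] probably]], [laughs Lee] : (t -> (e -> t)) takes [[quickly Mia] probably] : t, giving (e -> t).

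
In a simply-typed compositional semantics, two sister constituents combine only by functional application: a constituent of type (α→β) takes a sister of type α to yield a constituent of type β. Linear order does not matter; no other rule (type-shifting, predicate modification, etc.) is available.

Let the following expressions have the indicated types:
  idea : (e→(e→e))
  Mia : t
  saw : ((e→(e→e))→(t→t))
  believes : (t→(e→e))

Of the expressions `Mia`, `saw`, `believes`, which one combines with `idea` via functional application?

Mia : t — neither side's domain matches the other.
saw — combines: saw : ((e→(e→e))→(t→t)) takes idea : (e→(e→e)) as argument, giving (t→t).
believes : (t→(e→e)) — neither side's domain matches the other.

saw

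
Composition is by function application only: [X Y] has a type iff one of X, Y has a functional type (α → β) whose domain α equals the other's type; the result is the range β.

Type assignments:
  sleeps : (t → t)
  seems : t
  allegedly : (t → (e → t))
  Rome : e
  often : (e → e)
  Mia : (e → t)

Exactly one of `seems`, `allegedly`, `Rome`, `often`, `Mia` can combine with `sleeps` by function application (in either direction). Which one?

seems

seems — combines: sleeps : (t → t) takes seems : t as argument, giving t.
allegedly : (t → (e → t)) — sleeps needs t; allegedly needs t; neither fits.
Rome : e — sleeps needs t; Rome needs nothing (atomic); neither fits.
often : (e → e) — sleeps needs t; often needs e; neither fits.
Mia : (e → t) — sleeps needs t; Mia needs e; neither fits.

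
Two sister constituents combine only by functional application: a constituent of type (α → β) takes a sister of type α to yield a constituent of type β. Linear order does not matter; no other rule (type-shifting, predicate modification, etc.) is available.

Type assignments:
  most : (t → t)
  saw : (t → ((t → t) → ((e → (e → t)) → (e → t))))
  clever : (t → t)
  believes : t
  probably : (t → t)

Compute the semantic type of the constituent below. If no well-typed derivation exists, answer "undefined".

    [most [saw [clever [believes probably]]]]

[believes probably]: (t → t) applied to t yields t.
[clever [believes probably]]: (t → t) applied to t yields t.
[saw [clever [believes probably]]]: (t → ((t → t) → ((e → (e → t)) → (e → t)))) applied to t yields ((t → t) → ((e → (e → t)) → (e → t))).
[most [saw [clever [believes probably]]]]: ((t → t) → ((e → (e → t)) → (e → t))) applied to (t → t) yields ((e → (e → t)) → (e → t)).

((e → (e → t)) → (e → t))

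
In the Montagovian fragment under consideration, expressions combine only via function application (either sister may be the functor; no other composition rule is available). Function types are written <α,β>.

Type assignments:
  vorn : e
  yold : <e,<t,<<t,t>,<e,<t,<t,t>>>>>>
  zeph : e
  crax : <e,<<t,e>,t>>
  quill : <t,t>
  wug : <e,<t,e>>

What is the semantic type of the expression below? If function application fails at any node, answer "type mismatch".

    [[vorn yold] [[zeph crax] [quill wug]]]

[vorn yold]: yold is <e,<t,<<t,t>,<e,<t,<t,t>>>>>>, vorn is e; result <t,<<t,t>,<e,<t,<t,t>>>>>.
[zeph crax]: crax is <e,<<t,e>,t>>, zeph is e; result <<t,e>,t>.
[quill wug]: <t,t> and <e,<t,e>> cannot combine by function application — type clash.

type mismatch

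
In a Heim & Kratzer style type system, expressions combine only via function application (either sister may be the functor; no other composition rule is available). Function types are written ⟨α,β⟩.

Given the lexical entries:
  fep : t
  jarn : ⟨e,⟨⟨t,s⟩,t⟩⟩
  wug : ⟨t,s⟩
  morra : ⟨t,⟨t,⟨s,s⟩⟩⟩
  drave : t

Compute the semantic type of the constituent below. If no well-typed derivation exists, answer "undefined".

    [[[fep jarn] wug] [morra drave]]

undefined

[fep jarn]: t with ⟨e,⟨⟨t,s⟩,t⟩⟩ — neither is a function whose domain matches the other; composition fails here.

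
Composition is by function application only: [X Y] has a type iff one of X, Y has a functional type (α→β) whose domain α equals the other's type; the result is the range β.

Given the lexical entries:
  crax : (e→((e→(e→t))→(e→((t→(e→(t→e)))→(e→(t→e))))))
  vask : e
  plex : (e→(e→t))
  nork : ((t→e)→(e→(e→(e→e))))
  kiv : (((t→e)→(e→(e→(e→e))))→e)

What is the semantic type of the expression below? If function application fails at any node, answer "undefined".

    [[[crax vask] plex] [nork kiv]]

[crax vask]: functor crax : (e→((e→(e→t))→(e→((t→(e→(t→e)))→(e→(t→e)))))), argument vask : e; result ((e→(e→t))→(e→((t→(e→(t→e)))→(e→(t→e))))).
[[crax vask] plex]: functor [crax vask] : ((e→(e→t))→(e→((t→(e→(t→e)))→(e→(t→e))))), argument plex : (e→(e→t)); result (e→((t→(e→(t→e)))→(e→(t→e)))).
[nork kiv]: functor kiv : (((t→e)→(e→(e→(e→e))))→e), argument nork : ((t→e)→(e→(e→(e→e)))); result e.
[[[crax vask] plex] [nork kiv]]: functor [[crax vask] plex] : (e→((t→(e→(t→e)))→(e→(t→e)))), argument [nork kiv] : e; result ((t→(e→(t→e)))→(e→(t→e))).

((t→(e→(t→e)))→(e→(t→e)))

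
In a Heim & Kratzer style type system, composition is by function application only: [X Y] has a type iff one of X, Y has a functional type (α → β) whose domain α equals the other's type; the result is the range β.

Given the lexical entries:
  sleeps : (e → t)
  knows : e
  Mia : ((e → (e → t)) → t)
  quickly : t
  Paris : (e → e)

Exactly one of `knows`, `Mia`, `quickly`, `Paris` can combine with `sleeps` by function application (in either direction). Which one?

knows

knows — combines: sleeps : (e → t) takes knows : e as argument, giving t.
Mia : ((e → (e → t)) → t) — does not combine with sleeps.
quickly : t — does not combine with sleeps.
Paris : (e → e) — does not combine with sleeps.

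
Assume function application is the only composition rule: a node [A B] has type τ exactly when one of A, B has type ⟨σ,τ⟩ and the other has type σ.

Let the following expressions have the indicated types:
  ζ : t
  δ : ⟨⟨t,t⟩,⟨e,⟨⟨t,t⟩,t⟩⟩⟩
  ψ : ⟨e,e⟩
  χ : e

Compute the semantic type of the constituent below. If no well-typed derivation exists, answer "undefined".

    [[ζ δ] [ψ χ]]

undefined

[ζ δ]: t with ⟨⟨t,t⟩,⟨e,⟨⟨t,t⟩,t⟩⟩⟩ — neither is a function whose domain matches the other; composition fails here.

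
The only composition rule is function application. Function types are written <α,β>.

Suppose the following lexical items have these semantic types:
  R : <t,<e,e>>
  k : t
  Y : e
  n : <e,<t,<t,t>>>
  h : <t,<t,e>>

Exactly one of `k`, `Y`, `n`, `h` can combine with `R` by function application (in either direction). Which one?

k

k — combines: R : <t,<e,e>> takes k : t as argument, giving <e,e>.
Y : e — R needs t; Y needs nothing (atomic); neither fits.
n : <e,<t,<t,t>>> — R needs t; n needs e; neither fits.
h : <t,<t,e>> — R needs t; h needs t; neither fits.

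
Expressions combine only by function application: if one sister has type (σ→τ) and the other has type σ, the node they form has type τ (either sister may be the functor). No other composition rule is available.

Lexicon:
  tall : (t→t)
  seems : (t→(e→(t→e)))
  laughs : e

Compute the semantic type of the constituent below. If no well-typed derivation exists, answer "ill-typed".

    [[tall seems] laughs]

ill-typed

[tall seems]: (t→t) with (t→(e→(t→e))) — neither is a function whose domain matches the other; composition fails here.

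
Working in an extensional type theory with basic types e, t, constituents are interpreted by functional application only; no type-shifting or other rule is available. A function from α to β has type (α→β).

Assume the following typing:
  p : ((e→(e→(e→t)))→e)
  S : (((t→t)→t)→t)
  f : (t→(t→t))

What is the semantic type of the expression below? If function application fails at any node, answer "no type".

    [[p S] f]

no type

[p S]: ((e→(e→(e→t)))→e) with (((t→t)→t)→t) — neither is a function whose domain matches the other; composition fails here.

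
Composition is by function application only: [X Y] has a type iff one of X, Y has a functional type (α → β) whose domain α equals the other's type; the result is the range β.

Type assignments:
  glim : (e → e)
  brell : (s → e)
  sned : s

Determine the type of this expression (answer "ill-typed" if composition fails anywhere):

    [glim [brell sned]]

[brell sned]: functor brell : (s → e), argument sned : s; result e.
[glim [brell sned]]: functor glim : (e → e), argument [brell sned] : e; result e.

e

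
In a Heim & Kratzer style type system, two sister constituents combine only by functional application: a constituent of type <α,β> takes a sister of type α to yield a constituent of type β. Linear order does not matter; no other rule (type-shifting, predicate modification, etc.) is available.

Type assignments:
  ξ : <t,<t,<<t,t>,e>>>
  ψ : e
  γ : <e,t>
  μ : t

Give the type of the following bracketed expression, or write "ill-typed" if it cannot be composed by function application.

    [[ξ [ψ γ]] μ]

<<t,t>,e>

[ψ γ]: γ is <e,t>, ψ is e; result t.
[ξ [ψ γ]]: ξ is <t,<t,<<t,t>,e>>>, [ψ γ] is t; result <t,<<t,t>,e>>.
[[ξ [ψ γ]] μ]: [ξ [ψ γ]] is <t,<<t,t>,e>>, μ is t; result <<t,t>,e>.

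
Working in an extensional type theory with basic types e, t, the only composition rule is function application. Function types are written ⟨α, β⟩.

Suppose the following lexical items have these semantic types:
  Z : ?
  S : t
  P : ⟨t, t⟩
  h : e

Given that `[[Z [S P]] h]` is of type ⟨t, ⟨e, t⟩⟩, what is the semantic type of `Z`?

⟨t, ⟨e, ⟨t, ⟨e, t⟩⟩⟩⟩

At [[Z [S P]] h] (required: ⟨t, ⟨e, t⟩⟩): h is e, which is not a function with range ⟨t, ⟨e, t⟩⟩; hence [Z [S P]] is the functor — type ⟨e, ⟨t, ⟨e, t⟩⟩⟩.
At [Z [S P]] (required: ⟨e, ⟨t, ⟨e, t⟩⟩⟩): [S P] is t, which is not a function with range ⟨e, ⟨t, ⟨e, t⟩⟩⟩; hence Z is the functor — type ⟨t, ⟨e, ⟨t, ⟨e, t⟩⟩⟩⟩.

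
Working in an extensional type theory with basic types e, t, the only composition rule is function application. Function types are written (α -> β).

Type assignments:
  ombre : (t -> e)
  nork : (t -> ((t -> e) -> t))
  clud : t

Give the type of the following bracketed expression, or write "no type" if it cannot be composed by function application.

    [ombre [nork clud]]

[nork clud] — nork of type (t -> ((t -> e) -> t)) combines with clud of type t: type ((t -> e) -> t).
[ombre [nork clud]] — [nork clud] of type ((t -> e) -> t) combines with ombre of type (t -> e): type t.

t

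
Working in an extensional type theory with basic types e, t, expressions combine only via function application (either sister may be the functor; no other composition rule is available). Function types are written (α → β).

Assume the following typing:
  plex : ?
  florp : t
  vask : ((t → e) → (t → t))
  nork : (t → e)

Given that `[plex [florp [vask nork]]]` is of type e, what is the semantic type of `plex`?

(t → e)

At [plex [florp [vask nork]]] (required: e): [florp [vask nork]] is t, which is not a function with range e; hence plex is the functor — type (t → e).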